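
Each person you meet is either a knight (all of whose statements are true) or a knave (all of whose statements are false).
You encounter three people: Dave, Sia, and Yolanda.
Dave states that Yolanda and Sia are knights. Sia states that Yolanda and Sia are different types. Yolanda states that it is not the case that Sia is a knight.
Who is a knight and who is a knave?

Knights: Sia. Knaves: Dave and Yolanda.

Dave is a knave; "Yolanda and Sia are knights" is False, as required.
Sia is a knight; "Yolanda and Sia are different types" is True, as required.
Yolanda (knave): "it is not the case that Sia is a knight" — False. ✓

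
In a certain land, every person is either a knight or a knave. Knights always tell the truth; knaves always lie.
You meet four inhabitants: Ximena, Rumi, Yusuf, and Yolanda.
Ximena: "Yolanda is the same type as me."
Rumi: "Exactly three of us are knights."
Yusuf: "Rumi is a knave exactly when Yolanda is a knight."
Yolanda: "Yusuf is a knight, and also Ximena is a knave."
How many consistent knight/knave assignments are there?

1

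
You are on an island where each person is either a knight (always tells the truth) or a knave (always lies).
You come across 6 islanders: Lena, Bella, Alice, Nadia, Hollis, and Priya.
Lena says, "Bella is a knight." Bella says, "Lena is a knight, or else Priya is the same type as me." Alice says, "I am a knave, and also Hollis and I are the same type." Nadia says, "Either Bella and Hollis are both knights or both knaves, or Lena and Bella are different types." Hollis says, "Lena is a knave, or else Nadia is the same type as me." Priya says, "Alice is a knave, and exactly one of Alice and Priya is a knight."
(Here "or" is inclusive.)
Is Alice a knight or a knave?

Alice is a knave.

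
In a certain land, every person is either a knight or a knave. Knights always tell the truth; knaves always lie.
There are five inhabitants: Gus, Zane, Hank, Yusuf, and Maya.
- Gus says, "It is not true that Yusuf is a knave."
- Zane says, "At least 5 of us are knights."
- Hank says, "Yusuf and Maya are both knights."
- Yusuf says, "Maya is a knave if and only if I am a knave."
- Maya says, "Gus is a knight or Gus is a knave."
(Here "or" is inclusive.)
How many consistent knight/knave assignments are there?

3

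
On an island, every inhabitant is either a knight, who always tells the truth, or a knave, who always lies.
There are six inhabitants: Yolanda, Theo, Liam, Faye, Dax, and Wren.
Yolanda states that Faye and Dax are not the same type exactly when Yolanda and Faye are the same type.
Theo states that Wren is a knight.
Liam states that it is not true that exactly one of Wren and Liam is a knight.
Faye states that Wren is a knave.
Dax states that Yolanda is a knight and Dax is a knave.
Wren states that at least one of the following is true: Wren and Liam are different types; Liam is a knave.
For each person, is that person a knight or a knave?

Yolanda is a knave, Theo is a knight, Liam is a knave, Faye is a knave, Dax is a knave, and Wren is a knight.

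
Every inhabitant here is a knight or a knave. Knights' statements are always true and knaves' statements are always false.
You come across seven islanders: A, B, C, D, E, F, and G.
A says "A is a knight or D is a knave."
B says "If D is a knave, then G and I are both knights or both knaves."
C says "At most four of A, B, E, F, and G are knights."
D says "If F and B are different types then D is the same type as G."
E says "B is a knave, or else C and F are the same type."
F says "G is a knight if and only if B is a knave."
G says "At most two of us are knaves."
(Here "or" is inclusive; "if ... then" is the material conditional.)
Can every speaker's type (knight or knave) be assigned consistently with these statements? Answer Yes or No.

One consistent assignment: A=knight, B=knight, C=knight, D=knight, E=knave, F=knave, G=knight.

Yes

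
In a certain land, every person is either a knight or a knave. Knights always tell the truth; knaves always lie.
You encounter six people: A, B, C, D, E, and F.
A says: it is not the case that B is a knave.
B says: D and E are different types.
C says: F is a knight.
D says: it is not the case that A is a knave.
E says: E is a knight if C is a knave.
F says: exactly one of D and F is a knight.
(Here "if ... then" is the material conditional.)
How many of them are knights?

0

The unique consistent assignment is A=knave, B=knave, C=knave, D=knave, E=knave, F=knave.
That has 0 knights.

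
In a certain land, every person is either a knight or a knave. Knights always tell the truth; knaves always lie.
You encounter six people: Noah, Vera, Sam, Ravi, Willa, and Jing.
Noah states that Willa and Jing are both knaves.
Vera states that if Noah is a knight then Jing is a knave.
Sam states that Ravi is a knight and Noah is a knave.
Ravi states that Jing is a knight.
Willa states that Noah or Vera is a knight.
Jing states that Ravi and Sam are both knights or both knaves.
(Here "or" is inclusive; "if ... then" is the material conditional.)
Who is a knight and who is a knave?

Knights: Vera, Sam, Ravi, Willa, and Jing. Knaves: Noah.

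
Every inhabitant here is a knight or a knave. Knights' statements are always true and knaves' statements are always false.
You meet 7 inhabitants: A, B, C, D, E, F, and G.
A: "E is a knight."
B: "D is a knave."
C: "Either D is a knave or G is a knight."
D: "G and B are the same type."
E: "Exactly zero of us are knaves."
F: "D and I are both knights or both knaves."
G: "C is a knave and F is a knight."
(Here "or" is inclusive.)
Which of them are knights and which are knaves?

A (knave): "E is a knight" — False. ✓
B is a knave, and the claim "D is a knave" is indeed False.
C is a knave; "either D is a knave or G is a knight" is False, as required.
D (knight): "G and B are the same type" — True. ✓
E is a knave; "exactly zero of us are knaves" is False, as required.
F is a knave, so "D and I are both knights or both knaves" must be False — and it is.
G is a knave, so "C is a knave and F is a knight" must be False — and it is.

Knights: D. Knaves: A, B, C, E, F, and G.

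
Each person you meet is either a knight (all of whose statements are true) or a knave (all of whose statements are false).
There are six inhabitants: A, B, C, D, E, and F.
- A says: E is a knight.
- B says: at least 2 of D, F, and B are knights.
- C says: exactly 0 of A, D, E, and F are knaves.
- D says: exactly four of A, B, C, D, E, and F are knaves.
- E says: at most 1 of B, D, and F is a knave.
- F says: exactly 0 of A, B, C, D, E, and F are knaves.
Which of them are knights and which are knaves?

A is a knave, B is a knave, C is a knave, D is a knave, E is a knave, and F is a knave.

A is a knave, so "E is a knight" must be false — and it is.
B is a knave, so "at least 2 of D, F, and B are knights" must be false — and it is.
As a knave, C's statement "exactly 0 of A, D, E, and F are knaves" should be false; it is.
Since D is a knave, "exactly four of A, B, C, D, E, and F are knaves" needs to be false, which holds.
E is a knave, and the claim "at most 1 of B, D, and F is a knave" is indeed false.
F (knave): "exactly 0 of A, B, C, D, E, and F are knaves" — false. ✓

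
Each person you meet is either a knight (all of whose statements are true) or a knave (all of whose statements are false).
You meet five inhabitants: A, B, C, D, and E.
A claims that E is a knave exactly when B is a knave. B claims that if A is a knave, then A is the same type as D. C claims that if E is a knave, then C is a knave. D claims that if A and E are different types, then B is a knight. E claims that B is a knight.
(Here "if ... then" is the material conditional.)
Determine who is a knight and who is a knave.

Knights: A, B, C, D, and E. Knaves: none.

A is a knight, and the claim "E is a knave exactly when B is a knave" is indeed true.
B (knight): "if A is a knave, then A is the same type as D" — true. ✓
C (knight): "if E is a knave, then C is a knave" — true. ✓
Since D is a knight, "if A and E are different types, then B is a knight" needs to be true, which holds.
E is a knight; "B is a knight" is true, as required.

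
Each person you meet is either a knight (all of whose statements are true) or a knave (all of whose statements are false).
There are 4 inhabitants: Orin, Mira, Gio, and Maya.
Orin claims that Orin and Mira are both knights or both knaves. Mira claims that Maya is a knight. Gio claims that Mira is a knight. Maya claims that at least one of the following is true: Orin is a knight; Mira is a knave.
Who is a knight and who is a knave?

Orin is a knight, Mira is a knight, Gio is a knight, and Maya is a knight.

Since Orin is a knight, "Orin and Mira are both knights or both knaves" needs to be True, which holds.
Mira is a knight, so "Maya is a knight" must be True — and it is.
As a knight, Gio's statement "Mira is a knight" should be True; it is.
Since Maya is a knight, "at least one of the following is true: Orin is a knight; Mira is a knave" needs to be True, which holds.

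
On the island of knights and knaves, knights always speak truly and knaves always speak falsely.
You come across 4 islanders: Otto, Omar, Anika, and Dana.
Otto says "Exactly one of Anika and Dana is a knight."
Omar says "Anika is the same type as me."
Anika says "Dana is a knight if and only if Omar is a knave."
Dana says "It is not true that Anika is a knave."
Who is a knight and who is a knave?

Knights: Anika and Dana. Knaves: Otto and Omar.

Suppose Otto is a knight. Then Otto's statement "exactly one of Anika and Dana is a knight" would have to be true. Checking the 8 ways to assign the others, none is consistent with every speaker.
(For instance, with Omar=knave, Anika=knight, Dana=knight, Otto's claim "exactly one of Anika and Dana is a knight" comes out false where it would need to be true.)
So Otto must be a knave, making "exactly one of Anika and Dana is a knight" false. Taking Otto=knave, Omar=knave, Anika=knight, Dana=knight, each remaining statement checks out:
  Omar (knave): "Anika is the same type as me" — false. ✓
  Anika (knight): "Dana is a knight if and only if Omar is a knave" — true. ✓
  Dana (knight): "it is not true that Anika is a knave" — true. ✓
This is the unique consistent assignment.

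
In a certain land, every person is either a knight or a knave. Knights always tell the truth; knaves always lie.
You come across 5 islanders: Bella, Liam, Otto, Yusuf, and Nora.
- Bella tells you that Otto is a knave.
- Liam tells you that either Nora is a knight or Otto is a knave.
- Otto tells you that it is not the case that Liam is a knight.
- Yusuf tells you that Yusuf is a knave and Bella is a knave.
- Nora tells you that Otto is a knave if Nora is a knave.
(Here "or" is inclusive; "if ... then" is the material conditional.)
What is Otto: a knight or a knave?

Otto is a knave.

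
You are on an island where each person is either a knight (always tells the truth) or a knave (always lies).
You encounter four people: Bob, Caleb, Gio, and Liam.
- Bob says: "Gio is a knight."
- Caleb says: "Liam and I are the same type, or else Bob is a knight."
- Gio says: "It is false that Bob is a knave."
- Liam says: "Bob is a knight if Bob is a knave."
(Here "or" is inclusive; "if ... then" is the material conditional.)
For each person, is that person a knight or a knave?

Bob is a knight, and the claim "Gio is a knight" is indeed true.
Caleb is a knight, so "Liam and I are the same type, or else Bob is a knight" must be true — and it is.
Gio (knight): "it is false that Bob is a knave" — true. ✓
As a knight, Liam's statement "Bob is a knight if Bob is a knave" should be true; it is.

Bob is a knight, Caleb is a knight, Gio is a knight, and Liam is a knight.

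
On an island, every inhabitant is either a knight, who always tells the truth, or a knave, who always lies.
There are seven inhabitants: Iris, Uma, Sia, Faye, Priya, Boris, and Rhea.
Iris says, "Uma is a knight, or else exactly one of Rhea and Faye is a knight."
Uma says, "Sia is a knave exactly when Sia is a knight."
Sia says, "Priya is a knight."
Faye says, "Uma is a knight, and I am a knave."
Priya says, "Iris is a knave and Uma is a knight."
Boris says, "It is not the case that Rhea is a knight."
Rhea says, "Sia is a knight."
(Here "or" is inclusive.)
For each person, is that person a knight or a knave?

Iris is a knave; "Uma is a knight, or else exactly one of Rhea and Faye is a knight" is false, as required.
Uma is a knave, and the claim "Sia is a knave exactly when Sia is a knight" is indeed false.
Sia is a knave, and the claim "Priya is a knight" is indeed false.
As a knave, Faye's statement "Uma is a knight, and I am a knave" should be false; it is.
Priya (knave): "Iris is a knave and Uma is a knight" — false. ✓
Boris is a knight, so "it is not the case that Rhea is a knight" must be true — and it is.
As a knave, Rhea's statement "Sia is a knight" should be false; it is.

Iris is a knave, Uma is a knave, Sia is a knave, Faye is a knave, Priya is a knave, Boris is a knight, and Rhea is a knave.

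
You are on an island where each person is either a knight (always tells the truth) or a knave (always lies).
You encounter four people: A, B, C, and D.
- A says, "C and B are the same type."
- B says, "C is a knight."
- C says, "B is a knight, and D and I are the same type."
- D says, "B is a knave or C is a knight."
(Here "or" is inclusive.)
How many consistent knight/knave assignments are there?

Consistent assignments:
  A=knight, B=knight, C=knight, D=knight
  A=knight, B=knave, C=knave, D=knight

2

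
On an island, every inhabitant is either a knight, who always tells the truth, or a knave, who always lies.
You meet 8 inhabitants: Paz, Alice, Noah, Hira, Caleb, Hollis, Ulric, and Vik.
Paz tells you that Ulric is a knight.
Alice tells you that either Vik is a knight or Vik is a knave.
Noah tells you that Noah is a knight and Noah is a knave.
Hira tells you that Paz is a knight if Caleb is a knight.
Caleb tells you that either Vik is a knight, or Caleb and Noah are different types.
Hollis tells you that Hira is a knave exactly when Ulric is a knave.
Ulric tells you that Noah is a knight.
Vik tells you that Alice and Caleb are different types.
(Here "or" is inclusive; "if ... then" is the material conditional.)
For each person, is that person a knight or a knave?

Since Paz is a knave, "Ulric is a knight" needs to be false, which holds.
Alice (knight): "either Vik is a knight or Vik is a knave" — true. ✓
Since Noah is a knave, "Noah is a knight and Noah is a knave" needs to be false, which holds.
Hira is a knave, and the claim "Paz is a knight if Caleb is a knight" is indeed false.
Caleb is a knight, so "either Vik is a knight, or Caleb and Noah are different types" must be true — and it is.
Hollis is a knight, so "Hira is a knave exactly when Ulric is a knave" must be true — and it is.
Ulric is a knave; "Noah is a knight" is false, as required.
Since Vik is a knave, "Alice and Caleb are different types" needs to be false, which holds.

Paz is a knave, Alice is a knight, Noah is a knave, Hira is a knave, Caleb is a knight, Hollis is a knight, Ulric is a knave, and Vik is a knave.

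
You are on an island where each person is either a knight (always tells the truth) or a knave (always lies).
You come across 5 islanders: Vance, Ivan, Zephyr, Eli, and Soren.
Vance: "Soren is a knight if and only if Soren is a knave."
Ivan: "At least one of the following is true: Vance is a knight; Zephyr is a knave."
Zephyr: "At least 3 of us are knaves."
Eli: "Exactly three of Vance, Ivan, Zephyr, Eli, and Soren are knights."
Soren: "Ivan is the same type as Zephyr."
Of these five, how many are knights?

1

The unique consistent assignment is Vance=knave, Ivan=knave, Zephyr=knight, Eli=knave, Soren=knave.
That has 1 knight.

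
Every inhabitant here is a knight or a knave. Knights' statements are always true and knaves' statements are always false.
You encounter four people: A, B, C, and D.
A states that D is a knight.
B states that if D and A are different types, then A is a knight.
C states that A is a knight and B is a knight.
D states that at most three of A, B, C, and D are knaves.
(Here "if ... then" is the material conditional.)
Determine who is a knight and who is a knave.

Knights: A, B, C, and D. Knaves: none.

Suppose A is a knave. Then A's statement "D is a knight" would have to be false. Checking the 8 ways to assign the others, none is consistent with every speaker.
(For instance, with B=knight, C=knight, D=knight, A's claim "D is a knight" comes out true where it would need to be false.)
So A must be a knight, making "D is a knight" true. Taking A=knight, B=knight, C=knight, D=knight, each remaining statement checks out:
  B (knight): "if D and A are different types, then A is a knight" — true. ✓
  C (knight): "A is a knight and B is a knight" — true. ✓
  D (knight): "at most three of A, B, C, and D are knaves" — true. ✓
This is the unique consistent assignment.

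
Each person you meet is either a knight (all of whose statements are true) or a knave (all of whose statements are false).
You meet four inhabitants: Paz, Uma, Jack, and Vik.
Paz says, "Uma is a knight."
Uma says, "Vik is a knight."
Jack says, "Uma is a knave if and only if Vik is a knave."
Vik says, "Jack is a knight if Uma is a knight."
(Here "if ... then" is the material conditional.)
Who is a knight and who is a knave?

Paz is a knight, Uma is a knight, Jack is a knight, and Vik is a knight.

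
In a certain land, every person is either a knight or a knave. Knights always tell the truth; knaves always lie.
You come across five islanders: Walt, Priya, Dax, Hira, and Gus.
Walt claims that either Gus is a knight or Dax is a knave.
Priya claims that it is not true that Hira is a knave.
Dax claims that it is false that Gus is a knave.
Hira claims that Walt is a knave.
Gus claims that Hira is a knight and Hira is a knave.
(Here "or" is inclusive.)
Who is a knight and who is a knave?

Knights: Walt. Knaves: Priya, Dax, Hira, and Gus.

Suppose Walt is a knave. Then Walt's statement "either Gus is a knight or Dax is a knave" would have to be false. Checking the 16 ways to assign the others, none is consistent with every speaker.
(For instance, with Priya=knave, Dax=knave, Hira=knave, Gus=knave, Walt's claim "either Gus is a knight or Dax is a knave" comes out true where it would need to be false.)
So Walt must be a knight, making "either Gus is a knight or Dax is a knave" true. Taking Walt=knight, Priya=knave, Dax=knave, Hira=knave, Gus=knave, each remaining statement checks out:
  Priya (knave): "it is not true that Hira is a knave" — false. ✓
  Dax (knave): "it is false that Gus is a knave" — false. ✓
  Hira (knave): "Walt is a knave" — false. ✓
  Gus (knave): "Hira is a knight and Hira is a knave" — false. ✓
This is the unique consistent assignment.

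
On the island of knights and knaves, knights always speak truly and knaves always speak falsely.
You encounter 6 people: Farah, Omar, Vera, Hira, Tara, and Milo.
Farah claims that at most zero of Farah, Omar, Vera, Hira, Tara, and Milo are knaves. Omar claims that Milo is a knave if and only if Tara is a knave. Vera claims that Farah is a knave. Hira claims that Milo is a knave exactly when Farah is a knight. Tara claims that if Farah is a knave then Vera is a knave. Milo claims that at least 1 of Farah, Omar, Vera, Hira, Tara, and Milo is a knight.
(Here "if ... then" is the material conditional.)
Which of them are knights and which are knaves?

Farah is a knave, Omar is a knave, Vera is a knight, Hira is a knight, Tara is a knave, and Milo is a knight.

Farah (knave): "at most zero of Farah, Omar, Vera, Hira, Tara, and Milo are knaves" — false. ✓
Omar is a knave, and the claim "Milo is a knave if and only if Tara is a knave" is indeed false.
As a knight, Vera's statement "Farah is a knave" should be true; it is.
Hira is a knight, so "Milo is a knave exactly when Farah is a knight" must be true — and it is.
Tara is a knave, so "if Farah is a knave then Vera is a knave" must be false — and it is.
Milo is a knight, so "at least 1 of Farah, Omar, Vera, Hira, Tara, and Milo is a knight" must be true — and it is.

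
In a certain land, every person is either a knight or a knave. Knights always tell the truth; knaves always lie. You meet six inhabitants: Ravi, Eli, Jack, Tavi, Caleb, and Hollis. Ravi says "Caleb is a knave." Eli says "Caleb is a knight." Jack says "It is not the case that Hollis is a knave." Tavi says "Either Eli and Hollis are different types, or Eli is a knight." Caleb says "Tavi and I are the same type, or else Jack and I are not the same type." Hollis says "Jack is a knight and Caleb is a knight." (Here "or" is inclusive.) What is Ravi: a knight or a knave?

Ravi is a knave.

Consistent assignments: {Ravi=knave, Eli=knight, Jack=knight, Tavi=knight, Caleb=knight, Hollis=knight}; {Ravi=knave, Eli=knight, Jack=knave, Tavi=knight, Caleb=knight, Hollis=knave}
In every consistent assignment, Ravi is a knave.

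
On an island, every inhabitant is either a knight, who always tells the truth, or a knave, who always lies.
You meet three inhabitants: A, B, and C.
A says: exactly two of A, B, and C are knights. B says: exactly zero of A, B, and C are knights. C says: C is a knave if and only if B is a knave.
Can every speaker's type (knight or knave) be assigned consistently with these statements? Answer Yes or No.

No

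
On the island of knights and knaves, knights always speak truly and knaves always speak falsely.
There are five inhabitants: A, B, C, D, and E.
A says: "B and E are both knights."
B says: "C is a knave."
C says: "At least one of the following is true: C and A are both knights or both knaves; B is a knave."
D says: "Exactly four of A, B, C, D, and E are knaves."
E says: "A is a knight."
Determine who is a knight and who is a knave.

Knights: A, B, and E. Knaves: C and D.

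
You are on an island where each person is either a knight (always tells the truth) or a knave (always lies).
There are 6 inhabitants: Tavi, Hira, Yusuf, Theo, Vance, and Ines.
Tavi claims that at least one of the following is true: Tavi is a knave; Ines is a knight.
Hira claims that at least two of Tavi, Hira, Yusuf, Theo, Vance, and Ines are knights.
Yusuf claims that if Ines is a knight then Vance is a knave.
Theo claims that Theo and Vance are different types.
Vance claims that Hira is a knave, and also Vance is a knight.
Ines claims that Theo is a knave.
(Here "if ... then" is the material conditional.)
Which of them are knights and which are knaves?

Tavi is a knight; "at least one of the following is true: Tavi is a knave; Ines is a knight" is true, as required.
Hira is a knight, so "at least two of Tavi, Hira, Yusuf, Theo, Vance, and Ines are knights" must be true — and it is.
Yusuf is a knight; "if Ines is a knight then Vance is a knave" is true, as required.
Theo is a knave, so "Theo and Vance are different types" must be false — and it is.
As a knave, Vance's statement "Hira is a knave, and also Vance is a knight" should be false; it is.
Ines is a knight; "Theo is a knave" is true, as required.

Tavi is a knight, Hira is a knight, Yusuf is a knight, Theo is a knave, Vance is a knave, and Ines is a knight.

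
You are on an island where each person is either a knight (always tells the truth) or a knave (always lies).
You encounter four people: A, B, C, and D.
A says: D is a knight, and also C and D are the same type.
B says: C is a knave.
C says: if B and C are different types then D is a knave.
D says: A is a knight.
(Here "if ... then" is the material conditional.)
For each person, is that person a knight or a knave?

A is a knave, and the claim "D is a knight, and also C and D are the same type" is indeed False.
As a knave, B's statement "C is a knave" should be False; it is.
As a knight, C's statement "if B and C are different types then D is a knave" should be true; it is.
As a knave, D's statement "A is a knight" should be False; it is.

Knights: C. Knaves: A, B, and D.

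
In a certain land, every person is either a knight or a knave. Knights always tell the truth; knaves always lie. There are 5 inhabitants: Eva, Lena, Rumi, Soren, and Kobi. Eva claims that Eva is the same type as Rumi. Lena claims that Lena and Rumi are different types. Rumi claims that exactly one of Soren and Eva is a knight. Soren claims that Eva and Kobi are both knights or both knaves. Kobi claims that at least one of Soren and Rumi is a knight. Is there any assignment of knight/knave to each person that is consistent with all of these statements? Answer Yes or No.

No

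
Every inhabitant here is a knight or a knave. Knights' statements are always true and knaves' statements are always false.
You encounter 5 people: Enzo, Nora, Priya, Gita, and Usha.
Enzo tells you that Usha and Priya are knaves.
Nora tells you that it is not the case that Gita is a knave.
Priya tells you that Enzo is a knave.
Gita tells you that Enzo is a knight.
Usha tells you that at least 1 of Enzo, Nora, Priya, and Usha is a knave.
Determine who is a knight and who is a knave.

Since Enzo is a knave, "Usha and Priya are knaves" needs to be false, which holds.
Nora is a knave; "it is not the case that Gita is a knave" is false, as required.
As a knight, Priya's statement "Enzo is a knave" should be true; it is.
Gita (knave): "Enzo is a knight" — false. ✓
Usha is a knight; "at least 1 of Enzo, Nora, Priya, and Usha is a knave" is true, as required.

Enzo is a knave, Nora is a knave, Priya is a knight, Gita is a knave, and Usha is a knight.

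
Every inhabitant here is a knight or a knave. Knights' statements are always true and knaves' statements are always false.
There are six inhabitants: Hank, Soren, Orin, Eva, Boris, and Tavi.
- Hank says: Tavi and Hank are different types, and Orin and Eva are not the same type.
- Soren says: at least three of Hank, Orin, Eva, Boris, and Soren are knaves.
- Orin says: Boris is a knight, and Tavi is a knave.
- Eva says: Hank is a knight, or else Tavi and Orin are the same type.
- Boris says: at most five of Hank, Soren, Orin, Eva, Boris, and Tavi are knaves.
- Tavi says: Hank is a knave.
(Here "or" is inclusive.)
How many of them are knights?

The unique consistent assignment is Hank=knave, Soren=knight, Orin=knave, Eva=knave, Boris=knight, Tavi=knight.
That has 3 knights.

3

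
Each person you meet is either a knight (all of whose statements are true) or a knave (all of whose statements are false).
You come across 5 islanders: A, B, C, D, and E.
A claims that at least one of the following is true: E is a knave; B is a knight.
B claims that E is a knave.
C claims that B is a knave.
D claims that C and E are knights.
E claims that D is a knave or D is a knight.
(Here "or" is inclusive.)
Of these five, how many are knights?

3

The unique consistent assignment is A=knave, B=knave, C=knight, D=knight, E=knight.
That has 3 knights.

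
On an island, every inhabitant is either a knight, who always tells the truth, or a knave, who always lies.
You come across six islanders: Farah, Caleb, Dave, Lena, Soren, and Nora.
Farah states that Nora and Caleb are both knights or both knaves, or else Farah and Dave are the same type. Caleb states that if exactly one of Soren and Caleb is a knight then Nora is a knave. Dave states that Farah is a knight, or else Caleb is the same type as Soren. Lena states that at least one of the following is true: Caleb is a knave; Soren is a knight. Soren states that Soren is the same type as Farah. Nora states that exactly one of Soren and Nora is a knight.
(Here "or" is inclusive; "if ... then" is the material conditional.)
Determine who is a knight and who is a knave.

Farah (knight): "Nora and Caleb are both knights or both knaves, or else Farah and Dave are the same type" — True. ✓
Since Caleb is a knight, "if exactly one of Soren and Caleb is a knight then Nora is a knave" needs to be True, which holds.
Dave (knight): "Farah is a knight, or else Caleb is the same type as Soren" — True. ✓
Lena (knave): "at least one of the following is true: Caleb is a knave; Soren is a knight" — False. ✓
As a knave, Soren's statement "Soren is the same type as Farah" should be False; it is.
Nora is a knave, and the claim "exactly one of Soren and Nora is a knight" is indeed False.

Farah is a knight, Caleb is a knight, Dave is a knight, Lena is a knave, Soren is a knave, and Nora is a knave.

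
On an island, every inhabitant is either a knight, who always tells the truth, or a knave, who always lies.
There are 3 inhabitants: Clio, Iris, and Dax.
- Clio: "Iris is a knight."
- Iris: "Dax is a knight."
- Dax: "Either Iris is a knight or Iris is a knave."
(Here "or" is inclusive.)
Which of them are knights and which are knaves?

Knights: Clio, Iris, and Dax. Knaves: none.

Clio is a knight, and the claim "Iris is a knight" is indeed true.
Iris (knight): "Dax is a knight" — true. ✓
As a knight, Dax's statement "either Iris is a knight or Iris is a knave" should be true; it is.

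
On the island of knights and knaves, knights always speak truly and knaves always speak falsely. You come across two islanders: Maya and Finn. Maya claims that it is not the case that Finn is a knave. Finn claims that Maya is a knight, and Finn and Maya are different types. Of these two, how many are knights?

0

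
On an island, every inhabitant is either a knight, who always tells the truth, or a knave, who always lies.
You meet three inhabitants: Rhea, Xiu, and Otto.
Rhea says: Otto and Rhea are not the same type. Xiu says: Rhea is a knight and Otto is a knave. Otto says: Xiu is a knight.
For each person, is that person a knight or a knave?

Rhea is a knave, and the claim "Otto and Rhea are not the same type" is indeed False.
As a knave, Xiu's statement "Rhea is a knight and Otto is a knave" should be False; it is.
Otto is a knave; "Xiu is a knight" is False, as required.

Rhea is a knave, Xiu is a knave, and Otto is a knave.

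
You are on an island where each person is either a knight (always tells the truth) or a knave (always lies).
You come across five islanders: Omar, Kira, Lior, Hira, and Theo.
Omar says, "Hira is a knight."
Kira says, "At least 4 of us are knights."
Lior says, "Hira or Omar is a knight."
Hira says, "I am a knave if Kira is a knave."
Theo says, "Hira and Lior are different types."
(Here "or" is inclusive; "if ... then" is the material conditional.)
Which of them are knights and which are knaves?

Omar is a knight, Kira is a knight, Lior is a knight, Hira is a knight, and Theo is a knave.

Omar (knight): "Hira is a knight" — true. ✓
Since Kira is a knight, "at least 4 of us are knights" needs to be true, which holds.
Lior (knight): "Hira or Omar is a knight" — true. ✓
Hira is a knight, so "I am a knave if Kira is a knave" must be true — and it is.
Theo is a knave; "Hira and Lior are different types" is false, as required.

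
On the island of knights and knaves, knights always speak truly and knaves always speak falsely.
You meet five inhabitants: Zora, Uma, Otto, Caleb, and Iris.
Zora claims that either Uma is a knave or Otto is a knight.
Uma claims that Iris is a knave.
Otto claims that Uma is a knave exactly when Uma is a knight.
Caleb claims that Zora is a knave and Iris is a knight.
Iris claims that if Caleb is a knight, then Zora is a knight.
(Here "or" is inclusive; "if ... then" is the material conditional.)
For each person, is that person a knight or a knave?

Knights: Zora and Iris. Knaves: Uma, Otto, and Caleb.

Zora (knight): "either Uma is a knave or Otto is a knight" — true. ✓
Uma (knave): "Iris is a knave" — false. ✓
Otto is a knave, and the claim "Uma is a knave exactly when Uma is a knight" is indeed false.
Caleb is a knave, so "Zora is a knave and Iris is a knight" must be false — and it is.
As a knight, Iris's statement "if Caleb is a knight, then Zora is a knight" should be true; it is.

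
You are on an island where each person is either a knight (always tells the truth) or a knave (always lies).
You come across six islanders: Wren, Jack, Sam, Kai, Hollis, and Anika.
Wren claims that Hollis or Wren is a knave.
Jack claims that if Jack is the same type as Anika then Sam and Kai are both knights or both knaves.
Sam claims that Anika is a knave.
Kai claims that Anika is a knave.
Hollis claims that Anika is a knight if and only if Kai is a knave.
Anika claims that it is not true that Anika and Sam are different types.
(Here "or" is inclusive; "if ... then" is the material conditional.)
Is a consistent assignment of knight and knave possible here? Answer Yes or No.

No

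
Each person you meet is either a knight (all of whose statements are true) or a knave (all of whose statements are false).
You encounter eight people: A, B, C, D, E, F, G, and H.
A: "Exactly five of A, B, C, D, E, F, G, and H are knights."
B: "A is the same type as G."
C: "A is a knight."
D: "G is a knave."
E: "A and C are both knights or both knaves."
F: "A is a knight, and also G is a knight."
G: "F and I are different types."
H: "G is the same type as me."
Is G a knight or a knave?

G is a knight.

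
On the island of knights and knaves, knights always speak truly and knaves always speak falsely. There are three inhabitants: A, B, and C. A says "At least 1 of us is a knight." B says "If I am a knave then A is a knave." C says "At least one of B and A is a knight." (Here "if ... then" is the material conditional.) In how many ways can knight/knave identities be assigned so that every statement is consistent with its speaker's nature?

2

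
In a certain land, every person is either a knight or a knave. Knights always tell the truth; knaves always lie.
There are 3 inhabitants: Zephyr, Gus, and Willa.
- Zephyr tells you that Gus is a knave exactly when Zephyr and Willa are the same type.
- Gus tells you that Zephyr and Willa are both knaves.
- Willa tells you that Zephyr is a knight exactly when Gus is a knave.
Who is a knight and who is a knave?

Suppose Zephyr is a knave. Then Zephyr's statement "Gus is a knave exactly when Zephyr and Willa are the same type" would have to be false. Checking the 4 ways to assign the others, none is consistent with every speaker.
(For instance, with Gus=knave, Willa=knight, Willa's claim "Zephyr is a knight exactly when Gus is a knave" comes out false where it would need to be true.)
So Zephyr must be a knight, making "Gus is a knave exactly when Zephyr and Willa are the same type" true. Taking Zephyr=knight, Gus=knave, Willa=knight, each remaining statement checks out:
  Gus (knave): "Zephyr and Willa are both knaves" — false. ✓
  Willa (knight): "Zephyr is a knight exactly when Gus is a knave" — true. ✓
This is the unique consistent assignment.

Zephyr is a knight, Gus is a knave, and Willa is a knight.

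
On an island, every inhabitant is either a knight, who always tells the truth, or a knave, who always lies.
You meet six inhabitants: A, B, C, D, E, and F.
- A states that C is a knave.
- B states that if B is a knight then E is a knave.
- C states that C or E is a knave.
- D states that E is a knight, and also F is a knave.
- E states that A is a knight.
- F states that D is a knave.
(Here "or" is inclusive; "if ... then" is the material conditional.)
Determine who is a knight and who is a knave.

A is a knave, B is a knight, C is a knight, D is a knave, E is a knave, and F is a knight.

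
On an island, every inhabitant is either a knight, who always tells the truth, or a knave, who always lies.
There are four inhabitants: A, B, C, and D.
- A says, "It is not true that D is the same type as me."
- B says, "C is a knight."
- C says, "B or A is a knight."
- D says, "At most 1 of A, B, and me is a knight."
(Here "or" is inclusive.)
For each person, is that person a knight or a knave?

Knights: A, B, and C. Knaves: D.

Suppose A is a knave. Then A's statement "it is not true that D is the same type as me" would have to be false. Checking the 8 ways to assign the others, none is consistent with every speaker.
(For instance, with B=knight, C=knight, D=knave, D's claim "at most 1 of A, B, and me is a knight" comes out true where it would need to be false.)
So A must be a knight, making "it is not true that D is the same type as me" true. Taking A=knight, B=knight, C=knight, D=knave, each remaining statement checks out:
  B (knight): "C is a knight" — true. ✓
  C (knight): "B or A is a knight" — true. ✓
  D (knave): "at most 1 of A, B, and me is a knight" — false. ✓
This is the unique consistent assignment.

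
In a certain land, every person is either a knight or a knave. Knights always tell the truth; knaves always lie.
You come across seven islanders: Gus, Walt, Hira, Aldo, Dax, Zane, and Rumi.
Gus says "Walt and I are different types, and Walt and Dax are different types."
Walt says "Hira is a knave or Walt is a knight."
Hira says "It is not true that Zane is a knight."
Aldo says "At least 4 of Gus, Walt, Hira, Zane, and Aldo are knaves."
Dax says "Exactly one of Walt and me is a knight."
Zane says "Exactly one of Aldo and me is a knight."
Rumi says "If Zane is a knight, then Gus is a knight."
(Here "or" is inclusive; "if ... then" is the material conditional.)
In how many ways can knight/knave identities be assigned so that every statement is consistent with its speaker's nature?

1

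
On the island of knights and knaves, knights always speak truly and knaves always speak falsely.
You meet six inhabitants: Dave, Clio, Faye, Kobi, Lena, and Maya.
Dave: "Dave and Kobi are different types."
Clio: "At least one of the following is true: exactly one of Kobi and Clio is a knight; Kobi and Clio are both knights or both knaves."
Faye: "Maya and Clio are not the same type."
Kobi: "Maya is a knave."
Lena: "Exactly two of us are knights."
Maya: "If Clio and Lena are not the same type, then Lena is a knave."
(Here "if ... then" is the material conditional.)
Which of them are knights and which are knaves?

Dave is a knight, so "Dave and Kobi are different types" must be True — and it is.
Clio is a knight; "at least one of the following is true: exactly one of Kobi and Clio is a knight; Kobi and Clio are both knights or both knaves" is True, as required.
Faye is a knave, and the claim "Maya and Clio are not the same type" is indeed False.
Kobi (knave): "Maya is a knave" — False. ✓
Lena is a knave; "exactly two of us are knights" is False, as required.
As a knight, Maya's statement "if Clio and Lena are not the same type, then Lena is a knave" should be True; it is.

Dave is a knight, Clio is a knight, Faye is a knave, Kobi is a knave, Lena is a knave, and Maya is a knight.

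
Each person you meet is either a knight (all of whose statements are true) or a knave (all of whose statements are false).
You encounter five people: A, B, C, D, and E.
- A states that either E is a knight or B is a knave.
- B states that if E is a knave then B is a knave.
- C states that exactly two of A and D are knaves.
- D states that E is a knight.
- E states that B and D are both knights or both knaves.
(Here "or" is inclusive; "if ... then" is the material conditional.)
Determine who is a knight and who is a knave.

Suppose A is a knave. Then A's statement "either E is a knight or B is a knave" would have to be false. Checking the 16 ways to assign the others, none is consistent with every speaker.
(For instance, with B=knight, C=knave, D=knight, E=knight, A's claim "either E is a knight or B is a knave" comes out true where it would need to be false.)
So A must be a knight, making "either E is a knight or B is a knave" true. Taking A=knight, B=knight, C=knave, D=knight, E=knight, each remaining statement checks out:
  B (knight): "if E is a knave then B is a knave" — true. ✓
  C (knave): "exactly two of A and D are knaves" — false. ✓
  D (knight): "E is a knight" — true. ✓
  E (knight): "B and D are both knights or both knaves" — true. ✓
This is the unique consistent assignment.

Knights: A, B, D, and E. Knaves: C.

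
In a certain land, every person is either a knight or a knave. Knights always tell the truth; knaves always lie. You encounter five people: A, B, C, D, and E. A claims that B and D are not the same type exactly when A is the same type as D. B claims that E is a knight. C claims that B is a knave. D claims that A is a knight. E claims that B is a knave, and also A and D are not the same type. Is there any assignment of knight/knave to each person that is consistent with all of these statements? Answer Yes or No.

One consistent assignment: A=knight, B=knave, C=knight, D=knight, E=knave.

Yes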